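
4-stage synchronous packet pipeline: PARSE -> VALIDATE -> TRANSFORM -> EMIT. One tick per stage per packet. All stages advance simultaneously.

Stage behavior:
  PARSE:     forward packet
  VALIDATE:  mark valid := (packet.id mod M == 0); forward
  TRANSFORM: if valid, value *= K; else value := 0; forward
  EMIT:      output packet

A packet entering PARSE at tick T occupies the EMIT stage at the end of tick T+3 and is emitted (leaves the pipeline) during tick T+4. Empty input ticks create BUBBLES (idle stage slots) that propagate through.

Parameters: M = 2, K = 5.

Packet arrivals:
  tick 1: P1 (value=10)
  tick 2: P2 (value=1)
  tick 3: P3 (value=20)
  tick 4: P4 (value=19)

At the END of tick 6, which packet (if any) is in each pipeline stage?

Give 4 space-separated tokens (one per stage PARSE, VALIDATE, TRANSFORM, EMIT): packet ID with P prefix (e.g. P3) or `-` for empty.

Tick 1: [PARSE:P1(v=10,ok=F), VALIDATE:-, TRANSFORM:-, EMIT:-] out:-; in:P1
Tick 2: [PARSE:P2(v=1,ok=F), VALIDATE:P1(v=10,ok=F), TRANSFORM:-, EMIT:-] out:-; in:P2
Tick 3: [PARSE:P3(v=20,ok=F), VALIDATE:P2(v=1,ok=T), TRANSFORM:P1(v=0,ok=F), EMIT:-] out:-; in:P3
Tick 4: [PARSE:P4(v=19,ok=F), VALIDATE:P3(v=20,ok=F), TRANSFORM:P2(v=5,ok=T), EMIT:P1(v=0,ok=F)] out:-; in:P4
Tick 5: [PARSE:-, VALIDATE:P4(v=19,ok=T), TRANSFORM:P3(v=0,ok=F), EMIT:P2(v=5,ok=T)] out:P1(v=0); in:-
Tick 6: [PARSE:-, VALIDATE:-, TRANSFORM:P4(v=95,ok=T), EMIT:P3(v=0,ok=F)] out:P2(v=5); in:-
At end of tick 6: ['-', '-', 'P4', 'P3']

Answer: - - P4 P3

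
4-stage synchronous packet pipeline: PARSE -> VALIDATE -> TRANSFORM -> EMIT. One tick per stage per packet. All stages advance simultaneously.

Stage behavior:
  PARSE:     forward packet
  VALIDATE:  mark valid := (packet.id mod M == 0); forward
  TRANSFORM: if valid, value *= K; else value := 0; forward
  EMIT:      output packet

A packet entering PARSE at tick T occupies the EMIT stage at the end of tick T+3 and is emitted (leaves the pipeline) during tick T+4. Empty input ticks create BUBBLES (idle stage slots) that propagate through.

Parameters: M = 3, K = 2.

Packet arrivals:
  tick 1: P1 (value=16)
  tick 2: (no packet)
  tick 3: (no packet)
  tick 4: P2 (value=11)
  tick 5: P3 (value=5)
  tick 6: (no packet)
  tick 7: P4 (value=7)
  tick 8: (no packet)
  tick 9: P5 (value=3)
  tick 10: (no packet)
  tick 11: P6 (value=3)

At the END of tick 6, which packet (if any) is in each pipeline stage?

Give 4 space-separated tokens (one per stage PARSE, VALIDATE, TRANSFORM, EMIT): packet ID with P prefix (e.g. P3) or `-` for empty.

Tick 1: [PARSE:P1(v=16,ok=F), VALIDATE:-, TRANSFORM:-, EMIT:-] out:-; in:P1
Tick 2: [PARSE:-, VALIDATE:P1(v=16,ok=F), TRANSFORM:-, EMIT:-] out:-; in:-
Tick 3: [PARSE:-, VALIDATE:-, TRANSFORM:P1(v=0,ok=F), EMIT:-] out:-; in:-
Tick 4: [PARSE:P2(v=11,ok=F), VALIDATE:-, TRANSFORM:-, EMIT:P1(v=0,ok=F)] out:-; in:P2
Tick 5: [PARSE:P3(v=5,ok=F), VALIDATE:P2(v=11,ok=F), TRANSFORM:-, EMIT:-] out:P1(v=0); in:P3
Tick 6: [PARSE:-, VALIDATE:P3(v=5,ok=T), TRANSFORM:P2(v=0,ok=F), EMIT:-] out:-; in:-
At end of tick 6: ['-', 'P3', 'P2', '-']

Answer: - P3 P2 -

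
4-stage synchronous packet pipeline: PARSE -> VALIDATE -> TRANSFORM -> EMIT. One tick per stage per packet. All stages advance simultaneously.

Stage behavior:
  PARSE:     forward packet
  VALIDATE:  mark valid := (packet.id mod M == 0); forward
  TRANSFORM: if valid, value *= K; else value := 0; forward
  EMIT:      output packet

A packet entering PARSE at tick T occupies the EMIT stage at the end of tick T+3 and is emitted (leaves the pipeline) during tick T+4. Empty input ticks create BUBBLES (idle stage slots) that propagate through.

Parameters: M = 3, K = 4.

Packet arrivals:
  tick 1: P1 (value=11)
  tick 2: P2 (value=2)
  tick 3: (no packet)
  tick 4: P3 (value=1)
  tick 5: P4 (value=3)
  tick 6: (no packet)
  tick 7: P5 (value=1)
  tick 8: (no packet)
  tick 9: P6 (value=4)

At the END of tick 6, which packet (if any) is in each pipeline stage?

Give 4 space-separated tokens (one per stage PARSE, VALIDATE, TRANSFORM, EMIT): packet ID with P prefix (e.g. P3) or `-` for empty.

Answer: - P4 P3 -

Derivation:
Tick 1: [PARSE:P1(v=11,ok=F), VALIDATE:-, TRANSFORM:-, EMIT:-] out:-; in:P1
Tick 2: [PARSE:P2(v=2,ok=F), VALIDATE:P1(v=11,ok=F), TRANSFORM:-, EMIT:-] out:-; in:P2
Tick 3: [PARSE:-, VALIDATE:P2(v=2,ok=F), TRANSFORM:P1(v=0,ok=F), EMIT:-] out:-; in:-
Tick 4: [PARSE:P3(v=1,ok=F), VALIDATE:-, TRANSFORM:P2(v=0,ok=F), EMIT:P1(v=0,ok=F)] out:-; in:P3
Tick 5: [PARSE:P4(v=3,ok=F), VALIDATE:P3(v=1,ok=T), TRANSFORM:-, EMIT:P2(v=0,ok=F)] out:P1(v=0); in:P4
Tick 6: [PARSE:-, VALIDATE:P4(v=3,ok=F), TRANSFORM:P3(v=4,ok=T), EMIT:-] out:P2(v=0); in:-
At end of tick 6: ['-', 'P4', 'P3', '-']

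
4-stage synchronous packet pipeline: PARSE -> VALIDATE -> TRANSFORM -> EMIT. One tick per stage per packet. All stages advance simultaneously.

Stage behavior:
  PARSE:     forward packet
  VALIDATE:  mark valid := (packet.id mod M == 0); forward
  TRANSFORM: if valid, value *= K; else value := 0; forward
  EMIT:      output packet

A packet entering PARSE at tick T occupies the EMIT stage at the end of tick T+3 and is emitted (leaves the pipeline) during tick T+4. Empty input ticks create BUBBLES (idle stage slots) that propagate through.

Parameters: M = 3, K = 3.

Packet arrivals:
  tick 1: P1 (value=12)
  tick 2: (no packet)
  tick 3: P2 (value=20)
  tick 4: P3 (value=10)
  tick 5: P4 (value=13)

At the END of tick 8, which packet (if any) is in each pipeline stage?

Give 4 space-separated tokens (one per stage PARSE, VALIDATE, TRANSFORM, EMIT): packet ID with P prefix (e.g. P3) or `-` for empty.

Tick 1: [PARSE:P1(v=12,ok=F), VALIDATE:-, TRANSFORM:-, EMIT:-] out:-; in:P1
Tick 2: [PARSE:-, VALIDATE:P1(v=12,ok=F), TRANSFORM:-, EMIT:-] out:-; in:-
Tick 3: [PARSE:P2(v=20,ok=F), VALIDATE:-, TRANSFORM:P1(v=0,ok=F), EMIT:-] out:-; in:P2
Tick 4: [PARSE:P3(v=10,ok=F), VALIDATE:P2(v=20,ok=F), TRANSFORM:-, EMIT:P1(v=0,ok=F)] out:-; in:P3
Tick 5: [PARSE:P4(v=13,ok=F), VALIDATE:P3(v=10,ok=T), TRANSFORM:P2(v=0,ok=F), EMIT:-] out:P1(v=0); in:P4
Tick 6: [PARSE:-, VALIDATE:P4(v=13,ok=F), TRANSFORM:P3(v=30,ok=T), EMIT:P2(v=0,ok=F)] out:-; in:-
Tick 7: [PARSE:-, VALIDATE:-, TRANSFORM:P4(v=0,ok=F), EMIT:P3(v=30,ok=T)] out:P2(v=0); in:-
Tick 8: [PARSE:-, VALIDATE:-, TRANSFORM:-, EMIT:P4(v=0,ok=F)] out:P3(v=30); in:-
At end of tick 8: ['-', '-', '-', 'P4']

Answer: - - - P4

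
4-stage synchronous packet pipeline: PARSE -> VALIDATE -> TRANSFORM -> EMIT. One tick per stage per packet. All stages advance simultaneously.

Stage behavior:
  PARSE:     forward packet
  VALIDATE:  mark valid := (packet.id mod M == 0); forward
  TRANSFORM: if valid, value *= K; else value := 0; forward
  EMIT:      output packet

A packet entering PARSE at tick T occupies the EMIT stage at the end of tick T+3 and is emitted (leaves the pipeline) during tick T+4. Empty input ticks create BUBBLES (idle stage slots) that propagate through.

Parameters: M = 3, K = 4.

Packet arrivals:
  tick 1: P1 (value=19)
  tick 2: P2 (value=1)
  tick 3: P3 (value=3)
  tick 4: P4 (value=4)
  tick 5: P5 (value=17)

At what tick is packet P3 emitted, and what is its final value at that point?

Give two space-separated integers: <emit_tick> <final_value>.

Tick 1: [PARSE:P1(v=19,ok=F), VALIDATE:-, TRANSFORM:-, EMIT:-] out:-; in:P1
Tick 2: [PARSE:P2(v=1,ok=F), VALIDATE:P1(v=19,ok=F), TRANSFORM:-, EMIT:-] out:-; in:P2
Tick 3: [PARSE:P3(v=3,ok=F), VALIDATE:P2(v=1,ok=F), TRANSFORM:P1(v=0,ok=F), EMIT:-] out:-; in:P3
Tick 4: [PARSE:P4(v=4,ok=F), VALIDATE:P3(v=3,ok=T), TRANSFORM:P2(v=0,ok=F), EMIT:P1(v=0,ok=F)] out:-; in:P4
Tick 5: [PARSE:P5(v=17,ok=F), VALIDATE:P4(v=4,ok=F), TRANSFORM:P3(v=12,ok=T), EMIT:P2(v=0,ok=F)] out:P1(v=0); in:P5
Tick 6: [PARSE:-, VALIDATE:P5(v=17,ok=F), TRANSFORM:P4(v=0,ok=F), EMIT:P3(v=12,ok=T)] out:P2(v=0); in:-
Tick 7: [PARSE:-, VALIDATE:-, TRANSFORM:P5(v=0,ok=F), EMIT:P4(v=0,ok=F)] out:P3(v=12); in:-
Tick 8: [PARSE:-, VALIDATE:-, TRANSFORM:-, EMIT:P5(v=0,ok=F)] out:P4(v=0); in:-
Tick 9: [PARSE:-, VALIDATE:-, TRANSFORM:-, EMIT:-] out:P5(v=0); in:-
P3: arrives tick 3, valid=True (id=3, id%3=0), emit tick 7, final value 12

Answer: 7 12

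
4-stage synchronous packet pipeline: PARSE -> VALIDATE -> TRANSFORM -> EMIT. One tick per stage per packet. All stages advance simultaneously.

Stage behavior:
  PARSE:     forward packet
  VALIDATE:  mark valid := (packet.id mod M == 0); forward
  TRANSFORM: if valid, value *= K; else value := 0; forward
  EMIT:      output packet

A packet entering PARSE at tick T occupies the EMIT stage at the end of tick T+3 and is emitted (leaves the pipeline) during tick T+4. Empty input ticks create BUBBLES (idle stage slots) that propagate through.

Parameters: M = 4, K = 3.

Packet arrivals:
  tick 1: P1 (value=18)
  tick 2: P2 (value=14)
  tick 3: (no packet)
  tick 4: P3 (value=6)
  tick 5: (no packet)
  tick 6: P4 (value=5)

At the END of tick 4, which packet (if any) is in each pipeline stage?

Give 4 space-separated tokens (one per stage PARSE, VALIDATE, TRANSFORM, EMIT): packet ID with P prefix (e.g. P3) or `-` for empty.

Answer: P3 - P2 P1

Derivation:
Tick 1: [PARSE:P1(v=18,ok=F), VALIDATE:-, TRANSFORM:-, EMIT:-] out:-; in:P1
Tick 2: [PARSE:P2(v=14,ok=F), VALIDATE:P1(v=18,ok=F), TRANSFORM:-, EMIT:-] out:-; in:P2
Tick 3: [PARSE:-, VALIDATE:P2(v=14,ok=F), TRANSFORM:P1(v=0,ok=F), EMIT:-] out:-; in:-
Tick 4: [PARSE:P3(v=6,ok=F), VALIDATE:-, TRANSFORM:P2(v=0,ok=F), EMIT:P1(v=0,ok=F)] out:-; in:P3
At end of tick 4: ['P3', '-', 'P2', 'P1']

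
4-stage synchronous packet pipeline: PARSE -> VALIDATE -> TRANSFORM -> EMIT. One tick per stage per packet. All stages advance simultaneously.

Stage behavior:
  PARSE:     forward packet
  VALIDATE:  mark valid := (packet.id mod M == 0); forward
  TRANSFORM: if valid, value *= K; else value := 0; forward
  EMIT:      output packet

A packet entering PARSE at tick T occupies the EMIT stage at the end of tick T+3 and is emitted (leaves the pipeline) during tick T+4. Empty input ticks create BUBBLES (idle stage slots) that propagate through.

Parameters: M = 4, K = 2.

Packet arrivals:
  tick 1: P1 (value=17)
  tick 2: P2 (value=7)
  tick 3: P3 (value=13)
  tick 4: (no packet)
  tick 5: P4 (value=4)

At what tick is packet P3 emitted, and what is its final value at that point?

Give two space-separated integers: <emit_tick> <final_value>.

Tick 1: [PARSE:P1(v=17,ok=F), VALIDATE:-, TRANSFORM:-, EMIT:-] out:-; in:P1
Tick 2: [PARSE:P2(v=7,ok=F), VALIDATE:P1(v=17,ok=F), TRANSFORM:-, EMIT:-] out:-; in:P2
Tick 3: [PARSE:P3(v=13,ok=F), VALIDATE:P2(v=7,ok=F), TRANSFORM:P1(v=0,ok=F), EMIT:-] out:-; in:P3
Tick 4: [PARSE:-, VALIDATE:P3(v=13,ok=F), TRANSFORM:P2(v=0,ok=F), EMIT:P1(v=0,ok=F)] out:-; in:-
Tick 5: [PARSE:P4(v=4,ok=F), VALIDATE:-, TRANSFORM:P3(v=0,ok=F), EMIT:P2(v=0,ok=F)] out:P1(v=0); in:P4
Tick 6: [PARSE:-, VALIDATE:P4(v=4,ok=T), TRANSFORM:-, EMIT:P3(v=0,ok=F)] out:P2(v=0); in:-
Tick 7: [PARSE:-, VALIDATE:-, TRANSFORM:P4(v=8,ok=T), EMIT:-] out:P3(v=0); in:-
Tick 8: [PARSE:-, VALIDATE:-, TRANSFORM:-, EMIT:P4(v=8,ok=T)] out:-; in:-
Tick 9: [PARSE:-, VALIDATE:-, TRANSFORM:-, EMIT:-] out:P4(v=8); in:-
P3: arrives tick 3, valid=False (id=3, id%4=3), emit tick 7, final value 0

Answer: 7 0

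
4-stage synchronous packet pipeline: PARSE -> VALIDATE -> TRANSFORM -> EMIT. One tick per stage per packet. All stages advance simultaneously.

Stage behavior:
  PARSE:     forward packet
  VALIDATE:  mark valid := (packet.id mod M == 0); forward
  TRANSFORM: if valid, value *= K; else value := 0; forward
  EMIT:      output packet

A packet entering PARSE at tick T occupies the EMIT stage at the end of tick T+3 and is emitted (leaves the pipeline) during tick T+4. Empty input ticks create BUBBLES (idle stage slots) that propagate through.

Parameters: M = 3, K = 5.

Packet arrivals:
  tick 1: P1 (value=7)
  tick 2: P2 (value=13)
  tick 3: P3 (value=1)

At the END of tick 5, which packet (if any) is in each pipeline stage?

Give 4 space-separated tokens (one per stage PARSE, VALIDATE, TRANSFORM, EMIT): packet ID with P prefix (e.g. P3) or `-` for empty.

Answer: - - P3 P2

Derivation:
Tick 1: [PARSE:P1(v=7,ok=F), VALIDATE:-, TRANSFORM:-, EMIT:-] out:-; in:P1
Tick 2: [PARSE:P2(v=13,ok=F), VALIDATE:P1(v=7,ok=F), TRANSFORM:-, EMIT:-] out:-; in:P2
Tick 3: [PARSE:P3(v=1,ok=F), VALIDATE:P2(v=13,ok=F), TRANSFORM:P1(v=0,ok=F), EMIT:-] out:-; in:P3
Tick 4: [PARSE:-, VALIDATE:P3(v=1,ok=T), TRANSFORM:P2(v=0,ok=F), EMIT:P1(v=0,ok=F)] out:-; in:-
Tick 5: [PARSE:-, VALIDATE:-, TRANSFORM:P3(v=5,ok=T), EMIT:P2(v=0,ok=F)] out:P1(v=0); in:-
At end of tick 5: ['-', '-', 'P3', 'P2']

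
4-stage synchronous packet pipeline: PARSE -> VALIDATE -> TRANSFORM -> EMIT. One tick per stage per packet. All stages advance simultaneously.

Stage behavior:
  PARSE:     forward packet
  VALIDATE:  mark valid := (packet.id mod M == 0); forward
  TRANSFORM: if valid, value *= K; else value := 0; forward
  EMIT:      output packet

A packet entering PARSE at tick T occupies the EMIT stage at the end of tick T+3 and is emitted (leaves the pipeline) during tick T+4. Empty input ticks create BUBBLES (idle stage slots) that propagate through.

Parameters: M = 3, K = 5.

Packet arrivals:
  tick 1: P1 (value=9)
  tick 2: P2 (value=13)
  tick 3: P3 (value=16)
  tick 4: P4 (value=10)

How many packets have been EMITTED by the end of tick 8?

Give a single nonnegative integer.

Answer: 4

Derivation:
Tick 1: [PARSE:P1(v=9,ok=F), VALIDATE:-, TRANSFORM:-, EMIT:-] out:-; in:P1
Tick 2: [PARSE:P2(v=13,ok=F), VALIDATE:P1(v=9,ok=F), TRANSFORM:-, EMIT:-] out:-; in:P2
Tick 3: [PARSE:P3(v=16,ok=F), VALIDATE:P2(v=13,ok=F), TRANSFORM:P1(v=0,ok=F), EMIT:-] out:-; in:P3
Tick 4: [PARSE:P4(v=10,ok=F), VALIDATE:P3(v=16,ok=T), TRANSFORM:P2(v=0,ok=F), EMIT:P1(v=0,ok=F)] out:-; in:P4
Tick 5: [PARSE:-, VALIDATE:P4(v=10,ok=F), TRANSFORM:P3(v=80,ok=T), EMIT:P2(v=0,ok=F)] out:P1(v=0); in:-
Tick 6: [PARSE:-, VALIDATE:-, TRANSFORM:P4(v=0,ok=F), EMIT:P3(v=80,ok=T)] out:P2(v=0); in:-
Tick 7: [PARSE:-, VALIDATE:-, TRANSFORM:-, EMIT:P4(v=0,ok=F)] out:P3(v=80); in:-
Tick 8: [PARSE:-, VALIDATE:-, TRANSFORM:-, EMIT:-] out:P4(v=0); in:-
Emitted by tick 8: ['P1', 'P2', 'P3', 'P4']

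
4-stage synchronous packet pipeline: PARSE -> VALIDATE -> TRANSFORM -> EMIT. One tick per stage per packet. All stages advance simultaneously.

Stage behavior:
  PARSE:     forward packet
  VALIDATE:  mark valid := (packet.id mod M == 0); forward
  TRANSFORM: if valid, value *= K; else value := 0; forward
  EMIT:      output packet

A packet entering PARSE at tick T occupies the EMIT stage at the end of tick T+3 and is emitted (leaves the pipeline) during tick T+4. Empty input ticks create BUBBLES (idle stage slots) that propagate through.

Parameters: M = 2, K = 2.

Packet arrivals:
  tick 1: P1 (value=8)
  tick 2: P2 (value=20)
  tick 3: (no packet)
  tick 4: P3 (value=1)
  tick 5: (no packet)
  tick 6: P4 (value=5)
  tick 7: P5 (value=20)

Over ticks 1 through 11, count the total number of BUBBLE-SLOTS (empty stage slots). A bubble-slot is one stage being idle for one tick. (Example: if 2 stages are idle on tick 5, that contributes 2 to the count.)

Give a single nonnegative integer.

Answer: 24

Derivation:
Tick 1: [PARSE:P1(v=8,ok=F), VALIDATE:-, TRANSFORM:-, EMIT:-] out:-; bubbles=3
Tick 2: [PARSE:P2(v=20,ok=F), VALIDATE:P1(v=8,ok=F), TRANSFORM:-, EMIT:-] out:-; bubbles=2
Tick 3: [PARSE:-, VALIDATE:P2(v=20,ok=T), TRANSFORM:P1(v=0,ok=F), EMIT:-] out:-; bubbles=2
Tick 4: [PARSE:P3(v=1,ok=F), VALIDATE:-, TRANSFORM:P2(v=40,ok=T), EMIT:P1(v=0,ok=F)] out:-; bubbles=1
Tick 5: [PARSE:-, VALIDATE:P3(v=1,ok=F), TRANSFORM:-, EMIT:P2(v=40,ok=T)] out:P1(v=0); bubbles=2
Tick 6: [PARSE:P4(v=5,ok=F), VALIDATE:-, TRANSFORM:P3(v=0,ok=F), EMIT:-] out:P2(v=40); bubbles=2
Tick 7: [PARSE:P5(v=20,ok=F), VALIDATE:P4(v=5,ok=T), TRANSFORM:-, EMIT:P3(v=0,ok=F)] out:-; bubbles=1
Tick 8: [PARSE:-, VALIDATE:P5(v=20,ok=F), TRANSFORM:P4(v=10,ok=T), EMIT:-] out:P3(v=0); bubbles=2
Tick 9: [PARSE:-, VALIDATE:-, TRANSFORM:P5(v=0,ok=F), EMIT:P4(v=10,ok=T)] out:-; bubbles=2
Tick 10: [PARSE:-, VALIDATE:-, TRANSFORM:-, EMIT:P5(v=0,ok=F)] out:P4(v=10); bubbles=3
Tick 11: [PARSE:-, VALIDATE:-, TRANSFORM:-, EMIT:-] out:P5(v=0); bubbles=4
Total bubble-slots: 24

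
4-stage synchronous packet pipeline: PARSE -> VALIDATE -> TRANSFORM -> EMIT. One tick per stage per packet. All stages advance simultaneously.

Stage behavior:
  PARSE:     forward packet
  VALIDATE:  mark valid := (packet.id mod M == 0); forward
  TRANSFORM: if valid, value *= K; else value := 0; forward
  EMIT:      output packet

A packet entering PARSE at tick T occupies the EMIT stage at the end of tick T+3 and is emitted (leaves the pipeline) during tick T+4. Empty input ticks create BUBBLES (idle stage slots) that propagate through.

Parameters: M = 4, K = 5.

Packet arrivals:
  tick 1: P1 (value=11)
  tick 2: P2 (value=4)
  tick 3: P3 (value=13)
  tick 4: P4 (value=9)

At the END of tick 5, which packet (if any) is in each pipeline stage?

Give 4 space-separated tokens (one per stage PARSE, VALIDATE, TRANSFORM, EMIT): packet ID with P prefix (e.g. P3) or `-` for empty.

Tick 1: [PARSE:P1(v=11,ok=F), VALIDATE:-, TRANSFORM:-, EMIT:-] out:-; in:P1
Tick 2: [PARSE:P2(v=4,ok=F), VALIDATE:P1(v=11,ok=F), TRANSFORM:-, EMIT:-] out:-; in:P2
Tick 3: [PARSE:P3(v=13,ok=F), VALIDATE:P2(v=4,ok=F), TRANSFORM:P1(v=0,ok=F), EMIT:-] out:-; in:P3
Tick 4: [PARSE:P4(v=9,ok=F), VALIDATE:P3(v=13,ok=F), TRANSFORM:P2(v=0,ok=F), EMIT:P1(v=0,ok=F)] out:-; in:P4
Tick 5: [PARSE:-, VALIDATE:P4(v=9,ok=T), TRANSFORM:P3(v=0,ok=F), EMIT:P2(v=0,ok=F)] out:P1(v=0); in:-
At end of tick 5: ['-', 'P4', 'P3', 'P2']

Answer: - P4 P3 P2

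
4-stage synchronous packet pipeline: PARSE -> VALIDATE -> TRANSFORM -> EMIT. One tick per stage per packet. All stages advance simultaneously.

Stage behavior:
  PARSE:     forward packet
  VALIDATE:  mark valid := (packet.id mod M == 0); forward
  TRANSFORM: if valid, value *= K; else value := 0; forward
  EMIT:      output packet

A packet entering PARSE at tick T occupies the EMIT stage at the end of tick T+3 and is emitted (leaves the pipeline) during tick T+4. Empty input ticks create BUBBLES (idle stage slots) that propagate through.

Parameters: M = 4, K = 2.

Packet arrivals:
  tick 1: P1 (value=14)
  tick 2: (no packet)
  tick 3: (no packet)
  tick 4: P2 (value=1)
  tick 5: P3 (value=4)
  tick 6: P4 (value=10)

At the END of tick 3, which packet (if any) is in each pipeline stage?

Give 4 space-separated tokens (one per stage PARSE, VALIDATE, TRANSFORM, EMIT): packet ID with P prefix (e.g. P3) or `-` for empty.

Tick 1: [PARSE:P1(v=14,ok=F), VALIDATE:-, TRANSFORM:-, EMIT:-] out:-; in:P1
Tick 2: [PARSE:-, VALIDATE:P1(v=14,ok=F), TRANSFORM:-, EMIT:-] out:-; in:-
Tick 3: [PARSE:-, VALIDATE:-, TRANSFORM:P1(v=0,ok=F), EMIT:-] out:-; in:-
At end of tick 3: ['-', '-', 'P1', '-']

Answer: - - P1 -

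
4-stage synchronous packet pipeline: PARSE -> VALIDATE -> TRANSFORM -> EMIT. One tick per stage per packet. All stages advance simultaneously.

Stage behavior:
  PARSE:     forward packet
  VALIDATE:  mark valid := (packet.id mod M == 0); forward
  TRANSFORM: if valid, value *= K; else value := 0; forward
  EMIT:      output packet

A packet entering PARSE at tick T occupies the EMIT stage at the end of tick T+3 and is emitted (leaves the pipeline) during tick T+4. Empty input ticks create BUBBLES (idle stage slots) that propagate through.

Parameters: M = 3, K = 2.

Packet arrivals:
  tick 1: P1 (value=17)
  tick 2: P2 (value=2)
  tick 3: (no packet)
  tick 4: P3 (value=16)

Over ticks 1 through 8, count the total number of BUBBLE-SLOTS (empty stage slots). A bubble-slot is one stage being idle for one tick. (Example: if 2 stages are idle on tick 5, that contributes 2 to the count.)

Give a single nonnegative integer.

Tick 1: [PARSE:P1(v=17,ok=F), VALIDATE:-, TRANSFORM:-, EMIT:-] out:-; bubbles=3
Tick 2: [PARSE:P2(v=2,ok=F), VALIDATE:P1(v=17,ok=F), TRANSFORM:-, EMIT:-] out:-; bubbles=2
Tick 3: [PARSE:-, VALIDATE:P2(v=2,ok=F), TRANSFORM:P1(v=0,ok=F), EMIT:-] out:-; bubbles=2
Tick 4: [PARSE:P3(v=16,ok=F), VALIDATE:-, TRANSFORM:P2(v=0,ok=F), EMIT:P1(v=0,ok=F)] out:-; bubbles=1
Tick 5: [PARSE:-, VALIDATE:P3(v=16,ok=T), TRANSFORM:-, EMIT:P2(v=0,ok=F)] out:P1(v=0); bubbles=2
Tick 6: [PARSE:-, VALIDATE:-, TRANSFORM:P3(v=32,ok=T), EMIT:-] out:P2(v=0); bubbles=3
Tick 7: [PARSE:-, VALIDATE:-, TRANSFORM:-, EMIT:P3(v=32,ok=T)] out:-; bubbles=3
Tick 8: [PARSE:-, VALIDATE:-, TRANSFORM:-, EMIT:-] out:P3(v=32); bubbles=4
Total bubble-slots: 20

Answer: 20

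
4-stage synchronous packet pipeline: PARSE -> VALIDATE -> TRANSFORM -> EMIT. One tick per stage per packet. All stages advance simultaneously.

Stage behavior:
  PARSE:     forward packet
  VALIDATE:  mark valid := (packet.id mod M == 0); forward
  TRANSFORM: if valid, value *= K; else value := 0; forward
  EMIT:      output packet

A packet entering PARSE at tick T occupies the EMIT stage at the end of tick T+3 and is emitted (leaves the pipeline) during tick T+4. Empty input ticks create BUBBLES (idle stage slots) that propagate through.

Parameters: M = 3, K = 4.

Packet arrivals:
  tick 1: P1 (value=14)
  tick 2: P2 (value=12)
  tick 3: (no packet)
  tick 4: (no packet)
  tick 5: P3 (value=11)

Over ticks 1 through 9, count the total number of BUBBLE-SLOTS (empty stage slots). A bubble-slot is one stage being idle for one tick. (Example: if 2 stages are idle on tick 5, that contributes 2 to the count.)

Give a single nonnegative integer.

Tick 1: [PARSE:P1(v=14,ok=F), VALIDATE:-, TRANSFORM:-, EMIT:-] out:-; bubbles=3
Tick 2: [PARSE:P2(v=12,ok=F), VALIDATE:P1(v=14,ok=F), TRANSFORM:-, EMIT:-] out:-; bubbles=2
Tick 3: [PARSE:-, VALIDATE:P2(v=12,ok=F), TRANSFORM:P1(v=0,ok=F), EMIT:-] out:-; bubbles=2
Tick 4: [PARSE:-, VALIDATE:-, TRANSFORM:P2(v=0,ok=F), EMIT:P1(v=0,ok=F)] out:-; bubbles=2
Tick 5: [PARSE:P3(v=11,ok=F), VALIDATE:-, TRANSFORM:-, EMIT:P2(v=0,ok=F)] out:P1(v=0); bubbles=2
Tick 6: [PARSE:-, VALIDATE:P3(v=11,ok=T), TRANSFORM:-, EMIT:-] out:P2(v=0); bubbles=3
Tick 7: [PARSE:-, VALIDATE:-, TRANSFORM:P3(v=44,ok=T), EMIT:-] out:-; bubbles=3
Tick 8: [PARSE:-, VALIDATE:-, TRANSFORM:-, EMIT:P3(v=44,ok=T)] out:-; bubbles=3
Tick 9: [PARSE:-, VALIDATE:-, TRANSFORM:-, EMIT:-] out:P3(v=44); bubbles=4
Total bubble-slots: 24

Answer: 24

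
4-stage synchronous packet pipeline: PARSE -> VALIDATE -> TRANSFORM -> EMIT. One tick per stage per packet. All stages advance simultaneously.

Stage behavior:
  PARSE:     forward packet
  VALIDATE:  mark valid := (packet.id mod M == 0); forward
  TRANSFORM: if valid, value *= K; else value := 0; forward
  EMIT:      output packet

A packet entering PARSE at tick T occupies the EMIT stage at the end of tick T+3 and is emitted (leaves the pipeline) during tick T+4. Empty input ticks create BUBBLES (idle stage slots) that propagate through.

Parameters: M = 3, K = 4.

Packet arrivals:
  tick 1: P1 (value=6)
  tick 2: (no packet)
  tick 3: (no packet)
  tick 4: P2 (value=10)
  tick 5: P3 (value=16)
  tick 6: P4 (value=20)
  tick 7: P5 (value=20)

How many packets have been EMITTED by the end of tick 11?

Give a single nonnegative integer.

Tick 1: [PARSE:P1(v=6,ok=F), VALIDATE:-, TRANSFORM:-, EMIT:-] out:-; in:P1
Tick 2: [PARSE:-, VALIDATE:P1(v=6,ok=F), TRANSFORM:-, EMIT:-] out:-; in:-
Tick 3: [PARSE:-, VALIDATE:-, TRANSFORM:P1(v=0,ok=F), EMIT:-] out:-; in:-
Tick 4: [PARSE:P2(v=10,ok=F), VALIDATE:-, TRANSFORM:-, EMIT:P1(v=0,ok=F)] out:-; in:P2
Tick 5: [PARSE:P3(v=16,ok=F), VALIDATE:P2(v=10,ok=F), TRANSFORM:-, EMIT:-] out:P1(v=0); in:P3
Tick 6: [PARSE:P4(v=20,ok=F), VALIDATE:P3(v=16,ok=T), TRANSFORM:P2(v=0,ok=F), EMIT:-] out:-; in:P4
Tick 7: [PARSE:P5(v=20,ok=F), VALIDATE:P4(v=20,ok=F), TRANSFORM:P3(v=64,ok=T), EMIT:P2(v=0,ok=F)] out:-; in:P5
Tick 8: [PARSE:-, VALIDATE:P5(v=20,ok=F), TRANSFORM:P4(v=0,ok=F), EMIT:P3(v=64,ok=T)] out:P2(v=0); in:-
Tick 9: [PARSE:-, VALIDATE:-, TRANSFORM:P5(v=0,ok=F), EMIT:P4(v=0,ok=F)] out:P3(v=64); in:-
Tick 10: [PARSE:-, VALIDATE:-, TRANSFORM:-, EMIT:P5(v=0,ok=F)] out:P4(v=0); in:-
Tick 11: [PARSE:-, VALIDATE:-, TRANSFORM:-, EMIT:-] out:P5(v=0); in:-
Emitted by tick 11: ['P1', 'P2', 'P3', 'P4', 'P5']

Answer: 5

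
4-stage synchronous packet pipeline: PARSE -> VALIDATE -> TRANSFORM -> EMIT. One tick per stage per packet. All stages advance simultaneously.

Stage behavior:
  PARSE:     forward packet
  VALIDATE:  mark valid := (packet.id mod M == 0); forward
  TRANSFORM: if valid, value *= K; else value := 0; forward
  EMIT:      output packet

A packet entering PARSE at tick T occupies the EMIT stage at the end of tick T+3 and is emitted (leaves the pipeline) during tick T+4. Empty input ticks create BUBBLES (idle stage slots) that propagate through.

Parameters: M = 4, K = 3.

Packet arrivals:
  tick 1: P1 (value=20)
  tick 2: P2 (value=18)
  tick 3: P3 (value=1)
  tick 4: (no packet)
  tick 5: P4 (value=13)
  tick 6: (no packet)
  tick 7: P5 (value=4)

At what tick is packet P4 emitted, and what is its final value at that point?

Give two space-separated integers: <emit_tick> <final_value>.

Tick 1: [PARSE:P1(v=20,ok=F), VALIDATE:-, TRANSFORM:-, EMIT:-] out:-; in:P1
Tick 2: [PARSE:P2(v=18,ok=F), VALIDATE:P1(v=20,ok=F), TRANSFORM:-, EMIT:-] out:-; in:P2
Tick 3: [PARSE:P3(v=1,ok=F), VALIDATE:P2(v=18,ok=F), TRANSFORM:P1(v=0,ok=F), EMIT:-] out:-; in:P3
Tick 4: [PARSE:-, VALIDATE:P3(v=1,ok=F), TRANSFORM:P2(v=0,ok=F), EMIT:P1(v=0,ok=F)] out:-; in:-
Tick 5: [PARSE:P4(v=13,ok=F), VALIDATE:-, TRANSFORM:P3(v=0,ok=F), EMIT:P2(v=0,ok=F)] out:P1(v=0); in:P4
Tick 6: [PARSE:-, VALIDATE:P4(v=13,ok=T), TRANSFORM:-, EMIT:P3(v=0,ok=F)] out:P2(v=0); in:-
Tick 7: [PARSE:P5(v=4,ok=F), VALIDATE:-, TRANSFORM:P4(v=39,ok=T), EMIT:-] out:P3(v=0); in:P5
Tick 8: [PARSE:-, VALIDATE:P5(v=4,ok=F), TRANSFORM:-, EMIT:P4(v=39,ok=T)] out:-; in:-
Tick 9: [PARSE:-, VALIDATE:-, TRANSFORM:P5(v=0,ok=F), EMIT:-] out:P4(v=39); in:-
Tick 10: [PARSE:-, VALIDATE:-, TRANSFORM:-, EMIT:P5(v=0,ok=F)] out:-; in:-
Tick 11: [PARSE:-, VALIDATE:-, TRANSFORM:-, EMIT:-] out:P5(v=0); in:-
P4: arrives tick 5, valid=True (id=4, id%4=0), emit tick 9, final value 39

Answer: 9 39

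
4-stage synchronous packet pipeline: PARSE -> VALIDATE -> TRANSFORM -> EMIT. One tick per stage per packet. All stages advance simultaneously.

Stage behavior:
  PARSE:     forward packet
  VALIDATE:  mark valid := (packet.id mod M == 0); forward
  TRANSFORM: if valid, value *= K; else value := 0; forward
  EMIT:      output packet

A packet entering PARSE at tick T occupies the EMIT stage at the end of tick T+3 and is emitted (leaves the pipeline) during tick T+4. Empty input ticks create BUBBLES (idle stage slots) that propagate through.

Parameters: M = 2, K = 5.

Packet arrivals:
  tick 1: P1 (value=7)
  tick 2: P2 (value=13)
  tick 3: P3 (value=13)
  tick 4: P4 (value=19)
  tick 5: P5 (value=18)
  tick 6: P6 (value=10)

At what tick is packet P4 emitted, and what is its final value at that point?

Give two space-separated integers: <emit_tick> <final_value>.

Tick 1: [PARSE:P1(v=7,ok=F), VALIDATE:-, TRANSFORM:-, EMIT:-] out:-; in:P1
Tick 2: [PARSE:P2(v=13,ok=F), VALIDATE:P1(v=7,ok=F), TRANSFORM:-, EMIT:-] out:-; in:P2
Tick 3: [PARSE:P3(v=13,ok=F), VALIDATE:P2(v=13,ok=T), TRANSFORM:P1(v=0,ok=F), EMIT:-] out:-; in:P3
Tick 4: [PARSE:P4(v=19,ok=F), VALIDATE:P3(v=13,ok=F), TRANSFORM:P2(v=65,ok=T), EMIT:P1(v=0,ok=F)] out:-; in:P4
Tick 5: [PARSE:P5(v=18,ok=F), VALIDATE:P4(v=19,ok=T), TRANSFORM:P3(v=0,ok=F), EMIT:P2(v=65,ok=T)] out:P1(v=0); in:P5
Tick 6: [PARSE:P6(v=10,ok=F), VALIDATE:P5(v=18,ok=F), TRANSFORM:P4(v=95,ok=T), EMIT:P3(v=0,ok=F)] out:P2(v=65); in:P6
Tick 7: [PARSE:-, VALIDATE:P6(v=10,ok=T), TRANSFORM:P5(v=0,ok=F), EMIT:P4(v=95,ok=T)] out:P3(v=0); in:-
Tick 8: [PARSE:-, VALIDATE:-, TRANSFORM:P6(v=50,ok=T), EMIT:P5(v=0,ok=F)] out:P4(v=95); in:-
Tick 9: [PARSE:-, VALIDATE:-, TRANSFORM:-, EMIT:P6(v=50,ok=T)] out:P5(v=0); in:-
Tick 10: [PARSE:-, VALIDATE:-, TRANSFORM:-, EMIT:-] out:P6(v=50); in:-
P4: arrives tick 4, valid=True (id=4, id%2=0), emit tick 8, final value 95

Answer: 8 95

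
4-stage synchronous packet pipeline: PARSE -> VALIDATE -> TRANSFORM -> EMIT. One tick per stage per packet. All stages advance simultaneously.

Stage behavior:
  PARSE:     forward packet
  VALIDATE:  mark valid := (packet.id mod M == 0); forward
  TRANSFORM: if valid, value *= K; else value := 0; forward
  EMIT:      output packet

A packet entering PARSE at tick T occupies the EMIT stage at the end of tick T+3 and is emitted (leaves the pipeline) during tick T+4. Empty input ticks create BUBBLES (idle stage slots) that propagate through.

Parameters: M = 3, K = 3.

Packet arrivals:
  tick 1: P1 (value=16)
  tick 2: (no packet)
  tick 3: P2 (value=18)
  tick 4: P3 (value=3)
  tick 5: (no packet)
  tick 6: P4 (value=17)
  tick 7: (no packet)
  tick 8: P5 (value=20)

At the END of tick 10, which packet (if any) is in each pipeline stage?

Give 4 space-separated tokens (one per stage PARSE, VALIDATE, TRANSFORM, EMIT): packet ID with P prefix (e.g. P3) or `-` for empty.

Tick 1: [PARSE:P1(v=16,ok=F), VALIDATE:-, TRANSFORM:-, EMIT:-] out:-; in:P1
Tick 2: [PARSE:-, VALIDATE:P1(v=16,ok=F), TRANSFORM:-, EMIT:-] out:-; in:-
Tick 3: [PARSE:P2(v=18,ok=F), VALIDATE:-, TRANSFORM:P1(v=0,ok=F), EMIT:-] out:-; in:P2
Tick 4: [PARSE:P3(v=3,ok=F), VALIDATE:P2(v=18,ok=F), TRANSFORM:-, EMIT:P1(v=0,ok=F)] out:-; in:P3
Tick 5: [PARSE:-, VALIDATE:P3(v=3,ok=T), TRANSFORM:P2(v=0,ok=F), EMIT:-] out:P1(v=0); in:-
Tick 6: [PARSE:P4(v=17,ok=F), VALIDATE:-, TRANSFORM:P3(v=9,ok=T), EMIT:P2(v=0,ok=F)] out:-; in:P4
Tick 7: [PARSE:-, VALIDATE:P4(v=17,ok=F), TRANSFORM:-, EMIT:P3(v=9,ok=T)] out:P2(v=0); in:-
Tick 8: [PARSE:P5(v=20,ok=F), VALIDATE:-, TRANSFORM:P4(v=0,ok=F), EMIT:-] out:P3(v=9); in:P5
Tick 9: [PARSE:-, VALIDATE:P5(v=20,ok=F), TRANSFORM:-, EMIT:P4(v=0,ok=F)] out:-; in:-
Tick 10: [PARSE:-, VALIDATE:-, TRANSFORM:P5(v=0,ok=F), EMIT:-] out:P4(v=0); in:-
At end of tick 10: ['-', '-', 'P5', '-']

Answer: - - P5 -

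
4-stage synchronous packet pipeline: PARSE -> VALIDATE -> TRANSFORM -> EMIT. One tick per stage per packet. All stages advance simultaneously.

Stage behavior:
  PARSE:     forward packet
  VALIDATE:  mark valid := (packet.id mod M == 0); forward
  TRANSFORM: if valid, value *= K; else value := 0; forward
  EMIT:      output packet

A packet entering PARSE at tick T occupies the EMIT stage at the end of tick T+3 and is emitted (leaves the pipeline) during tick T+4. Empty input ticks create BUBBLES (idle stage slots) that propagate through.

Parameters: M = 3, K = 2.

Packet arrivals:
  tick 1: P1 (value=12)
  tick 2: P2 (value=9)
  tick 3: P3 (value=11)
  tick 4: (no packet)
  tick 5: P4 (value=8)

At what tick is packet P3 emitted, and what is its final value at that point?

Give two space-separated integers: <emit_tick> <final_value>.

Answer: 7 22

Derivation:
Tick 1: [PARSE:P1(v=12,ok=F), VALIDATE:-, TRANSFORM:-, EMIT:-] out:-; in:P1
Tick 2: [PARSE:P2(v=9,ok=F), VALIDATE:P1(v=12,ok=F), TRANSFORM:-, EMIT:-] out:-; in:P2
Tick 3: [PARSE:P3(v=11,ok=F), VALIDATE:P2(v=9,ok=F), TRANSFORM:P1(v=0,ok=F), EMIT:-] out:-; in:P3
Tick 4: [PARSE:-, VALIDATE:P3(v=11,ok=T), TRANSFORM:P2(v=0,ok=F), EMIT:P1(v=0,ok=F)] out:-; in:-
Tick 5: [PARSE:P4(v=8,ok=F), VALIDATE:-, TRANSFORM:P3(v=22,ok=T), EMIT:P2(v=0,ok=F)] out:P1(v=0); in:P4
Tick 6: [PARSE:-, VALIDATE:P4(v=8,ok=F), TRANSFORM:-, EMIT:P3(v=22,ok=T)] out:P2(v=0); in:-
Tick 7: [PARSE:-, VALIDATE:-, TRANSFORM:P4(v=0,ok=F), EMIT:-] out:P3(v=22); in:-
Tick 8: [PARSE:-, VALIDATE:-, TRANSFORM:-, EMIT:P4(v=0,ok=F)] out:-; in:-
Tick 9: [PARSE:-, VALIDATE:-, TRANSFORM:-, EMIT:-] out:P4(v=0); in:-
P3: arrives tick 3, valid=True (id=3, id%3=0), emit tick 7, final value 22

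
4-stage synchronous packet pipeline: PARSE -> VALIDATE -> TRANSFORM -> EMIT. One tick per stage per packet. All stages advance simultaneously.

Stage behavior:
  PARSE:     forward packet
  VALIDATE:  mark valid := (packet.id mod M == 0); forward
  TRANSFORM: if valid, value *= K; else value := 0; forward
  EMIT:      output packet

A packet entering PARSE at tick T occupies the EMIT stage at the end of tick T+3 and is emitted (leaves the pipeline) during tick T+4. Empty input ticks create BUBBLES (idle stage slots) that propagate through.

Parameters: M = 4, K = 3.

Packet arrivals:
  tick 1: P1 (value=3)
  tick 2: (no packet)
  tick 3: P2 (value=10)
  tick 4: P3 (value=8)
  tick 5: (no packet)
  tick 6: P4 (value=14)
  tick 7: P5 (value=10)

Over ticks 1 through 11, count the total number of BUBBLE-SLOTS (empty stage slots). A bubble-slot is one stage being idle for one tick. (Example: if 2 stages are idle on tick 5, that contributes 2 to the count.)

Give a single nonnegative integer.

Tick 1: [PARSE:P1(v=3,ok=F), VALIDATE:-, TRANSFORM:-, EMIT:-] out:-; bubbles=3
Tick 2: [PARSE:-, VALIDATE:P1(v=3,ok=F), TRANSFORM:-, EMIT:-] out:-; bubbles=3
Tick 3: [PARSE:P2(v=10,ok=F), VALIDATE:-, TRANSFORM:P1(v=0,ok=F), EMIT:-] out:-; bubbles=2
Tick 4: [PARSE:P3(v=8,ok=F), VALIDATE:P2(v=10,ok=F), TRANSFORM:-, EMIT:P1(v=0,ok=F)] out:-; bubbles=1
Tick 5: [PARSE:-, VALIDATE:P3(v=8,ok=F), TRANSFORM:P2(v=0,ok=F), EMIT:-] out:P1(v=0); bubbles=2
Tick 6: [PARSE:P4(v=14,ok=F), VALIDATE:-, TRANSFORM:P3(v=0,ok=F), EMIT:P2(v=0,ok=F)] out:-; bubbles=1
Tick 7: [PARSE:P5(v=10,ok=F), VALIDATE:P4(v=14,ok=T), TRANSFORM:-, EMIT:P3(v=0,ok=F)] out:P2(v=0); bubbles=1
Tick 8: [PARSE:-, VALIDATE:P5(v=10,ok=F), TRANSFORM:P4(v=42,ok=T), EMIT:-] out:P3(v=0); bubbles=2
Tick 9: [PARSE:-, VALIDATE:-, TRANSFORM:P5(v=0,ok=F), EMIT:P4(v=42,ok=T)] out:-; bubbles=2
Tick 10: [PARSE:-, VALIDATE:-, TRANSFORM:-, EMIT:P5(v=0,ok=F)] out:P4(v=42); bubbles=3
Tick 11: [PARSE:-, VALIDATE:-, TRANSFORM:-, EMIT:-] out:P5(v=0); bubbles=4
Total bubble-slots: 24

Answer: 24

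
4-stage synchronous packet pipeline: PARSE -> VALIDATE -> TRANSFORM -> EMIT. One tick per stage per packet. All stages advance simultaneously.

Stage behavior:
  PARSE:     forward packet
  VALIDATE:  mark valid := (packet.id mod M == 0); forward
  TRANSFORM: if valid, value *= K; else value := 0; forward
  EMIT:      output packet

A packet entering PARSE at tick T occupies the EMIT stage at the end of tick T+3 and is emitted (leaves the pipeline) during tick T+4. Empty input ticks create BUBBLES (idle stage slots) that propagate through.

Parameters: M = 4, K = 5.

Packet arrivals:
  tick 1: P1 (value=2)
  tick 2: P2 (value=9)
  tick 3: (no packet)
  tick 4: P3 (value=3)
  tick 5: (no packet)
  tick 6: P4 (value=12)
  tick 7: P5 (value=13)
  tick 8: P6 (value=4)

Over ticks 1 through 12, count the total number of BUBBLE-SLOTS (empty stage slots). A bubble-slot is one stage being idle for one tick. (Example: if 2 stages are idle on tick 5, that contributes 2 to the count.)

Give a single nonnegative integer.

Answer: 24

Derivation:
Tick 1: [PARSE:P1(v=2,ok=F), VALIDATE:-, TRANSFORM:-, EMIT:-] out:-; bubbles=3
Tick 2: [PARSE:P2(v=9,ok=F), VALIDATE:P1(v=2,ok=F), TRANSFORM:-, EMIT:-] out:-; bubbles=2
Tick 3: [PARSE:-, VALIDATE:P2(v=9,ok=F), TRANSFORM:P1(v=0,ok=F), EMIT:-] out:-; bubbles=2
Tick 4: [PARSE:P3(v=3,ok=F), VALIDATE:-, TRANSFORM:P2(v=0,ok=F), EMIT:P1(v=0,ok=F)] out:-; bubbles=1
Tick 5: [PARSE:-, VALIDATE:P3(v=3,ok=F), TRANSFORM:-, EMIT:P2(v=0,ok=F)] out:P1(v=0); bubbles=2
Tick 6: [PARSE:P4(v=12,ok=F), VALIDATE:-, TRANSFORM:P3(v=0,ok=F), EMIT:-] out:P2(v=0); bubbles=2
Tick 7: [PARSE:P5(v=13,ok=F), VALIDATE:P4(v=12,ok=T), TRANSFORM:-, EMIT:P3(v=0,ok=F)] out:-; bubbles=1
Tick 8: [PARSE:P6(v=4,ok=F), VALIDATE:P5(v=13,ok=F), TRANSFORM:P4(v=60,ok=T), EMIT:-] out:P3(v=0); bubbles=1
Tick 9: [PARSE:-, VALIDATE:P6(v=4,ok=F), TRANSFORM:P5(v=0,ok=F), EMIT:P4(v=60,ok=T)] out:-; bubbles=1
Tick 10: [PARSE:-, VALIDATE:-, TRANSFORM:P6(v=0,ok=F), EMIT:P5(v=0,ok=F)] out:P4(v=60); bubbles=2
Tick 11: [PARSE:-, VALIDATE:-, TRANSFORM:-, EMIT:P6(v=0,ok=F)] out:P5(v=0); bubbles=3
Tick 12: [PARSE:-, VALIDATE:-, TRANSFORM:-, EMIT:-] out:P6(v=0); bubbles=4
Total bubble-slots: 24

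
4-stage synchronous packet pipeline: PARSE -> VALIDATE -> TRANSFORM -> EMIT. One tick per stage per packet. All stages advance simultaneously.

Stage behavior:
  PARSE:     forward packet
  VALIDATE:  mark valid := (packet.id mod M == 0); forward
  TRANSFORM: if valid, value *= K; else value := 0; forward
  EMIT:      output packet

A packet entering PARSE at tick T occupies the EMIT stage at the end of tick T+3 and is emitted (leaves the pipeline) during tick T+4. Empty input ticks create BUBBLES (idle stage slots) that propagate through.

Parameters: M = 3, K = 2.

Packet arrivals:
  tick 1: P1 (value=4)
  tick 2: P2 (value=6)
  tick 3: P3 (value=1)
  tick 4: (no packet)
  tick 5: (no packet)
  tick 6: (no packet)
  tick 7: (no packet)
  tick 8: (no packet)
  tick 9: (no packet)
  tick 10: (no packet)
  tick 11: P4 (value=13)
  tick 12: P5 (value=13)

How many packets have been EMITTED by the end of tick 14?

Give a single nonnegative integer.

Tick 1: [PARSE:P1(v=4,ok=F), VALIDATE:-, TRANSFORM:-, EMIT:-] out:-; in:P1
Tick 2: [PARSE:P2(v=6,ok=F), VALIDATE:P1(v=4,ok=F), TRANSFORM:-, EMIT:-] out:-; in:P2
Tick 3: [PARSE:P3(v=1,ok=F), VALIDATE:P2(v=6,ok=F), TRANSFORM:P1(v=0,ok=F), EMIT:-] out:-; in:P3
Tick 4: [PARSE:-, VALIDATE:P3(v=1,ok=T), TRANSFORM:P2(v=0,ok=F), EMIT:P1(v=0,ok=F)] out:-; in:-
Tick 5: [PARSE:-, VALIDATE:-, TRANSFORM:P3(v=2,ok=T), EMIT:P2(v=0,ok=F)] out:P1(v=0); in:-
Tick 6: [PARSE:-, VALIDATE:-, TRANSFORM:-, EMIT:P3(v=2,ok=T)] out:P2(v=0); in:-
Tick 7: [PARSE:-, VALIDATE:-, TRANSFORM:-, EMIT:-] out:P3(v=2); in:-
Tick 8: [PARSE:-, VALIDATE:-, TRANSFORM:-, EMIT:-] out:-; in:-
Tick 9: [PARSE:-, VALIDATE:-, TRANSFORM:-, EMIT:-] out:-; in:-
Tick 10: [PARSE:-, VALIDATE:-, TRANSFORM:-, EMIT:-] out:-; in:-
Tick 11: [PARSE:P4(v=13,ok=F), VALIDATE:-, TRANSFORM:-, EMIT:-] out:-; in:P4
Tick 12: [PARSE:P5(v=13,ok=F), VALIDATE:P4(v=13,ok=F), TRANSFORM:-, EMIT:-] out:-; in:P5
Tick 13: [PARSE:-, VALIDATE:P5(v=13,ok=F), TRANSFORM:P4(v=0,ok=F), EMIT:-] out:-; in:-
Tick 14: [PARSE:-, VALIDATE:-, TRANSFORM:P5(v=0,ok=F), EMIT:P4(v=0,ok=F)] out:-; in:-
Emitted by tick 14: ['P1', 'P2', 'P3']

Answer: 3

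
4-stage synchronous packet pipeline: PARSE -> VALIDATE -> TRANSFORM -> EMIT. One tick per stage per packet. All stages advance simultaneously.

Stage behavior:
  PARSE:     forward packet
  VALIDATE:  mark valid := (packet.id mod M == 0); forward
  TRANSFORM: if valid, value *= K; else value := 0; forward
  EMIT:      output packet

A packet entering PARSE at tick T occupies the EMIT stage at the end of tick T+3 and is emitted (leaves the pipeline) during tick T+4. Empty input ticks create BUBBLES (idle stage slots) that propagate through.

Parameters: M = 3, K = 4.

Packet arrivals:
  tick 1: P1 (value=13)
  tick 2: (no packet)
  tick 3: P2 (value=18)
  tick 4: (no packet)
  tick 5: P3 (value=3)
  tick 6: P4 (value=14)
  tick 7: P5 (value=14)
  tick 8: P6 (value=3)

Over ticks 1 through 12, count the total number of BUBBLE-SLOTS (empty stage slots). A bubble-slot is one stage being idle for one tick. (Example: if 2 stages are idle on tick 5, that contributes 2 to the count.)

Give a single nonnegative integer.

Tick 1: [PARSE:P1(v=13,ok=F), VALIDATE:-, TRANSFORM:-, EMIT:-] out:-; bubbles=3
Tick 2: [PARSE:-, VALIDATE:P1(v=13,ok=F), TRANSFORM:-, EMIT:-] out:-; bubbles=3
Tick 3: [PARSE:P2(v=18,ok=F), VALIDATE:-, TRANSFORM:P1(v=0,ok=F), EMIT:-] out:-; bubbles=2
Tick 4: [PARSE:-, VALIDATE:P2(v=18,ok=F), TRANSFORM:-, EMIT:P1(v=0,ok=F)] out:-; bubbles=2
Tick 5: [PARSE:P3(v=3,ok=F), VALIDATE:-, TRANSFORM:P2(v=0,ok=F), EMIT:-] out:P1(v=0); bubbles=2
Tick 6: [PARSE:P4(v=14,ok=F), VALIDATE:P3(v=3,ok=T), TRANSFORM:-, EMIT:P2(v=0,ok=F)] out:-; bubbles=1
Tick 7: [PARSE:P5(v=14,ok=F), VALIDATE:P4(v=14,ok=F), TRANSFORM:P3(v=12,ok=T), EMIT:-] out:P2(v=0); bubbles=1
Tick 8: [PARSE:P6(v=3,ok=F), VALIDATE:P5(v=14,ok=F), TRANSFORM:P4(v=0,ok=F), EMIT:P3(v=12,ok=T)] out:-; bubbles=0
Tick 9: [PARSE:-, VALIDATE:P6(v=3,ok=T), TRANSFORM:P5(v=0,ok=F), EMIT:P4(v=0,ok=F)] out:P3(v=12); bubbles=1
Tick 10: [PARSE:-, VALIDATE:-, TRANSFORM:P6(v=12,ok=T), EMIT:P5(v=0,ok=F)] out:P4(v=0); bubbles=2
Tick 11: [PARSE:-, VALIDATE:-, TRANSFORM:-, EMIT:P6(v=12,ok=T)] out:P5(v=0); bubbles=3
Tick 12: [PARSE:-, VALIDATE:-, TRANSFORM:-, EMIT:-] out:P6(v=12); bubbles=4
Total bubble-slots: 24

Answer: 24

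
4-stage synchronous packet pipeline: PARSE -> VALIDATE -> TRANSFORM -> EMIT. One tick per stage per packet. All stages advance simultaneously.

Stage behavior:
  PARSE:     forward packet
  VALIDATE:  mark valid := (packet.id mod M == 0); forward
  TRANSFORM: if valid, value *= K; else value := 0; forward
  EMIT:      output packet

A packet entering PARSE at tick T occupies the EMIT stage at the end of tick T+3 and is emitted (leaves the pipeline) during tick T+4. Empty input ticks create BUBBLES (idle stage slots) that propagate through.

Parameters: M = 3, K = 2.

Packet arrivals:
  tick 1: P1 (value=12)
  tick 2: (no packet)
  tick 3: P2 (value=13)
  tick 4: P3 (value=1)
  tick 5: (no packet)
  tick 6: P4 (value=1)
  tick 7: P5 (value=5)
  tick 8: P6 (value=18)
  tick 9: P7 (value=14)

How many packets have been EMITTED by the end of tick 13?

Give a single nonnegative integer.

Tick 1: [PARSE:P1(v=12,ok=F), VALIDATE:-, TRANSFORM:-, EMIT:-] out:-; in:P1
Tick 2: [PARSE:-, VALIDATE:P1(v=12,ok=F), TRANSFORM:-, EMIT:-] out:-; in:-
Tick 3: [PARSE:P2(v=13,ok=F), VALIDATE:-, TRANSFORM:P1(v=0,ok=F), EMIT:-] out:-; in:P2
Tick 4: [PARSE:P3(v=1,ok=F), VALIDATE:P2(v=13,ok=F), TRANSFORM:-, EMIT:P1(v=0,ok=F)] out:-; in:P3
Tick 5: [PARSE:-, VALIDATE:P3(v=1,ok=T), TRANSFORM:P2(v=0,ok=F), EMIT:-] out:P1(v=0); in:-
Tick 6: [PARSE:P4(v=1,ok=F), VALIDATE:-, TRANSFORM:P3(v=2,ok=T), EMIT:P2(v=0,ok=F)] out:-; in:P4
Tick 7: [PARSE:P5(v=5,ok=F), VALIDATE:P4(v=1,ok=F), TRANSFORM:-, EMIT:P3(v=2,ok=T)] out:P2(v=0); in:P5
Tick 8: [PARSE:P6(v=18,ok=F), VALIDATE:P5(v=5,ok=F), TRANSFORM:P4(v=0,ok=F), EMIT:-] out:P3(v=2); in:P6
Tick 9: [PARSE:P7(v=14,ok=F), VALIDATE:P6(v=18,ok=T), TRANSFORM:P5(v=0,ok=F), EMIT:P4(v=0,ok=F)] out:-; in:P7
Tick 10: [PARSE:-, VALIDATE:P7(v=14,ok=F), TRANSFORM:P6(v=36,ok=T), EMIT:P5(v=0,ok=F)] out:P4(v=0); in:-
Tick 11: [PARSE:-, VALIDATE:-, TRANSFORM:P7(v=0,ok=F), EMIT:P6(v=36,ok=T)] out:P5(v=0); in:-
Tick 12: [PARSE:-, VALIDATE:-, TRANSFORM:-, EMIT:P7(v=0,ok=F)] out:P6(v=36); in:-
Tick 13: [PARSE:-, VALIDATE:-, TRANSFORM:-, EMIT:-] out:P7(v=0); in:-
Emitted by tick 13: ['P1', 'P2', 'P3', 'P4', 'P5', 'P6', 'P7']

Answer: 7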